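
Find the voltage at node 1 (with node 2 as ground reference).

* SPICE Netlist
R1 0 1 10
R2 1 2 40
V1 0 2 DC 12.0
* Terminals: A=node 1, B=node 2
Nodal analysis, taking node 2 as the 0 V reference.
Source V1 fixes V_0 = 12 V.
KCL at each unknown node (sum of currents leaving = 0; resistances in Ω):
  Node 1: (V_1 - 12)/10 + (V_1 - 0)/40 = 0
Collecting terms: 0.125 × V_1 = 1.2  =>  V_1 = 9.6 V
The requested potential is V_1 = 9.6 V.

Final answer: V_1 = 9.6 V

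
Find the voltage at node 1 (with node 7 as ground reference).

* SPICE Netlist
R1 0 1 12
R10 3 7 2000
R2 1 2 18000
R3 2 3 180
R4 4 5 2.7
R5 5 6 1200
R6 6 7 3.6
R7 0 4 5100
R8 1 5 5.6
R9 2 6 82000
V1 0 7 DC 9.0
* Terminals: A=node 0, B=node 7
Nodal analysis, taking node 7 as the 0 V reference.
Source V1 fixes V_0 = 9 V.
KCL at each unknown node (sum of currents leaving = 0; resistances in Ω):
  Node 1: (V_1 - 9)/12 + (V_1 - V_2)/18000 + (V_1 - V_5)/5.6 = 0
  Node 2: (V_2 - V_1)/18000 + (V_2 - V_3)/180 + (V_2 - V_6)/82000 = 0
  Node 3: (V_3 - V_2)/180 + (V_3 - 0)/2000 = 0
  Node 4: (V_4 - V_5)/2.7 + (V_4 - 9)/5100 = 0
  Node 5: (V_5 - V_4)/2.7 + (V_5 - V_6)/1200 + (V_5 - V_1)/5.6 = 0
  Node 6: (V_6 - V_5)/1200 + (V_6 - 0)/3.6 + (V_6 - V_2)/82000 = 0
Collecting terms (coefficients in siemens):
  0.262·V_1 - 0.00005556·V_2 - 0.1786·V_5 = 0.75
  0.005623·V_2 - 0.00005556·V_1 - 0.005556·V_3 - 0.0000122·V_6 = 0
  0.006056·V_3 - 0.005556·V_2 = 0
  0.3706·V_4 - 0.3704·V_5 = 0.001765
  0.5498·V_5 - 0.1786·V_1 - 0.3704·V_4 - 0.0008333·V_6 = 0
  0.2786·V_6 - 0.0000122·V_2 - 0.0008333·V_5 = 0
Solving these 6 simultaneous equations (Gaussian elimination) gives:
  V_1 = 8.907 V, V_2 = 0.9405 V, V_3 = 0.8628 V, V_4 = 8.866 V
  V_5 = 8.866 V, V_6 = 0.02656 V
The requested potential is V_1 = 8.907 V.

Final answer: V_1 = 8.907 V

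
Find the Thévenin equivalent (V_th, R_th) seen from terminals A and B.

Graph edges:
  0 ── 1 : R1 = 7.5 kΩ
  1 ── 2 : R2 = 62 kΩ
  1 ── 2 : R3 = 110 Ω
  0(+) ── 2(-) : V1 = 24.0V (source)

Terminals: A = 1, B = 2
Step 1 — V_th is the open-circuit voltage V_A - V_B (nothing connected across the terminals).
Nodal analysis, taking node 2 as the 0 V reference.
Source V1 fixes V_0 = 24 V.
KCL at each unknown node (sum of currents leaving = 0; resistances in Ω):
  Node 1: (V_1 - 24)/7500 + (V_1 - 0)/62000 + (V_1 - 0)/110 = 0
Collecting terms: 0.00924 × V_1 = 0.0032  =>  V_1 = 0.3463 V
V_th = V_1 - V_2 = 0.3463 - 0 = 0.3463 V
Step 2 — R_th: zero the source — replace V1 by a short circuit (node 2 merges into node 0) — and find the resistance seen between A (node 1) and B (node 0).
Reduce the network between node 1 (A) and node 0 (B) by series/parallel combination:
  Rp1 = R1 ‖ R2 ‖ R3 (parallel, all between nodes 0 and 1) = 1/(1/7500 + 1/62000 + 1/110) = 108.2 Ω
R_th = 108.2 Ω

Final answer: V_th = 0.3463 V, R_th = 108.2 Ω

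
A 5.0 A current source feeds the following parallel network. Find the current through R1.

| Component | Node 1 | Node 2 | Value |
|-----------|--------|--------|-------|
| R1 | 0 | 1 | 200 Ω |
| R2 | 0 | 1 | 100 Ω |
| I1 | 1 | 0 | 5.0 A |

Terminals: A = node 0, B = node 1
All resistors sit directly between nodes 0 and 1, so they are in parallel and share one voltage V; the full source current 5 A splits among them.
1/R_par = 1/200 + 1/100 = 0.015 S  =>  R_par = 66.67 Ω
V = I × R_par = 5 × 66.67 = 333.3 V
I_R1 = V/R1 = 333.3/200 = 1.667 A

Final answer: 1.667 A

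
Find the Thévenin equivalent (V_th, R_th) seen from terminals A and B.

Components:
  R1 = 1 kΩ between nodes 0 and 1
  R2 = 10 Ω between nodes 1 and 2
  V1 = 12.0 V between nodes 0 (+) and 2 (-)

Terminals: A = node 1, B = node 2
Step 1 — V_th is the open-circuit voltage V_A - V_B (nothing connected across the terminals).
Nodal analysis, taking node 2 as the 0 V reference.
Source V1 fixes V_0 = 12 V.
KCL at each unknown node (sum of currents leaving = 0; resistances in Ω):
  Node 1: (V_1 - 12)/1000 + (V_1 - 0)/10 = 0
Collecting terms: 0.101 × V_1 = 0.012  =>  V_1 = 0.1188 V
V_th = V_1 - V_2 = 0.1188 - 0 = 0.1188 V
Step 2 — R_th: zero the source — replace V1 by a short circuit (node 2 merges into node 0) — and find the resistance seen between A (node 1) and B (node 0).
Reduce the network between node 1 (A) and node 0 (B) by series/parallel combination:
  Rp1 = R1 ‖ R2 (parallel, both between nodes 0 and 1) = 1/(1/1000 + 1/10) = 9.901 Ω
R_th = 9.901 Ω

Final answer: V_th = 0.1188 V, R_th = 9.901 Ω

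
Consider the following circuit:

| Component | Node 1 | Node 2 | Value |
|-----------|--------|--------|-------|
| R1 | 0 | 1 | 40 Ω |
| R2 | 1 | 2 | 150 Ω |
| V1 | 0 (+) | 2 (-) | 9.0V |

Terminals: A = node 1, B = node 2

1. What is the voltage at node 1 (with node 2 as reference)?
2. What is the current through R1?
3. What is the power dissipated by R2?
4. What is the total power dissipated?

Nodal analysis, taking node 2 as the 0 V reference.
Source V1 fixes V_0 = 9 V.
KCL at each unknown node (sum of currents leaving = 0; resistances in Ω):
  Node 1: (V_1 - 9)/40 + (V_1 - 0)/150 = 0
Collecting terms: 0.03167 × V_1 = 0.225  =>  V_1 = 7.105 V
Part 1:
  Read off the nodal solution: V_1 = 7.105 V
Part 2:
  I_R1 = (V_0 - V_1)/R1 = (9 - 7.105)/40 = 0.04737 A
  Magnitude: I_R1 = 0.04737 A
Part 3:
  I_R2 = (V_1 - V_2)/R2 = (7.105 - 0)/150 = 0.04737 A
  P_R2 = I_R2² × R2 = (0.04737)² × 150 = 0.3366 W
Part 4:
  Power in each resistor, P = (ΔV)²/R:
    P_R1 = (9 - 7.105)²/40 = 0.08975 W
    P_R2 = (7.105 - 0)²/150 = 0.3366 W
  P_total = P_R1 + P_R2 = 0.4263 W

Final answers:
1. V_1 = 7.105 V
2. I_R1 = 0.04737 A
3. P_R2 = 0.3366 W
4. P_total = 0.4263 W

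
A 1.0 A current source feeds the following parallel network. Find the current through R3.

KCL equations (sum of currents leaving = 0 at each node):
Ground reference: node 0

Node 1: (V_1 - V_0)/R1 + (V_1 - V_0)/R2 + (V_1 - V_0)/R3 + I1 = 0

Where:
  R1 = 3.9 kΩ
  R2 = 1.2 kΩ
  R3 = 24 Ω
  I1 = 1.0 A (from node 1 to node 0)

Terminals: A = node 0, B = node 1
All resistors sit directly between nodes 0 and 1, so they are in parallel and share one voltage V; the full source current 1 A splits among them.
1/R_par = 1/3900 + 1/1200 + 1/24 = 0.04276 S  =>  R_par = 23.39 Ω
V = I × R_par = 1 × 23.39 = 23.39 V
I_R3 = V/R3 = 23.39/24 = 0.9745 A

Final answer: 0.9745 A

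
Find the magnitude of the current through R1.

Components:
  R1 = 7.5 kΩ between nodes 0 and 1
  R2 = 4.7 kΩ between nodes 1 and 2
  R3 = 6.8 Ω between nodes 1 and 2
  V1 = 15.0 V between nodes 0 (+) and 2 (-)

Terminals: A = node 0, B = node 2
Nodal analysis, taking node 2 as the 0 V reference.
Source V1 fixes V_0 = 15 V.
KCL at each unknown node (sum of currents leaving = 0; resistances in Ω):
  Node 1: (V_1 - 15)/7500 + (V_1 - 0)/4700 + (V_1 - 0)/6.8 = 0
Collecting terms: 0.1474 × V_1 = 0.002  =>  V_1 = 0.01357 V
I_R1 = (V_0 - V_1)/R1 = (15 - 0.01357)/7500 = 0.001998 A
|I_R1| = 0.001998 A

Final answer: |I_R1| = 0.001998 A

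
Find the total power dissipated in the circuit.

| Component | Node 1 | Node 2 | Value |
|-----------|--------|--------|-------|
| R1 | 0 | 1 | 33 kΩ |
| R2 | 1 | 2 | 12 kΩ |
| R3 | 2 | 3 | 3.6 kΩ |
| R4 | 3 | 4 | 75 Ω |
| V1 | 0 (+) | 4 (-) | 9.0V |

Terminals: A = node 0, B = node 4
Nodal analysis, taking node 4 as the 0 V reference.
Source V1 fixes V_0 = 9 V.
KCL at each unknown node (sum of currents leaving = 0; resistances in Ω):
  Node 1: (V_1 - 9)/33000 + (V_1 - V_2)/12000 = 0
  Node 2: (V_2 - V_1)/12000 + (V_2 - V_3)/3600 = 0
  Node 3: (V_3 - V_2)/3600 + (V_3 - 0)/75 = 0
Collecting terms (coefficients in siemens):
  0.0001136·V_1 - 0.00008333·V_2 = 0.0002727
  0.0003611·V_2 - 0.00008333·V_1 - 0.0002778·V_3 = 0
  0.01361·V_3 - 0.0002778·V_2 = 0
Solving these 3 simultaneous equations (Gaussian elimination) gives:
  V_1 = 2.898 V, V_2 = 0.6795 V, V_3 = 0.01387 V
Power in each resistor, P = (ΔV)²/R:
  P_R1 = (9 - 2.898)²/33000 = 0.001128 W
  P_R2 = (2.898 - 0.6795)²/12000 = 0.0004103 W
  P_R3 = (0.6795 - 0.01387)²/3600 = 0.0001231 W
  P_R4 = (0.01387 - 0)²/75 = 0.000002564 W
P_total = P_R1 + P_R2 + P_R3 + P_R4 = 0.001664 W

Final answer: 0.001664 W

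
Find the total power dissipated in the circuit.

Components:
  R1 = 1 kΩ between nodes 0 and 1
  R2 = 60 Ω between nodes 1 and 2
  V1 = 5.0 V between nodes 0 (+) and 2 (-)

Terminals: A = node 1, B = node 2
Nodal analysis, taking node 2 as the 0 V reference.
Source V1 fixes V_0 = 5 V.
KCL at each unknown node (sum of currents leaving = 0; resistances in Ω):
  Node 1: (V_1 - 5)/1000 + (V_1 - 0)/60 = 0
Collecting terms: 0.01767 × V_1 = 0.005  =>  V_1 = 0.283 V
Power in each resistor, P = (ΔV)²/R:
  P_R1 = (5 - 0.283)²/1000 = 0.02225 W
  P_R2 = (0.283 - 0)²/60 = 0.001335 W
P_total = P_R1 + P_R2 = 0.02358 W

Final answer: 0.02358 W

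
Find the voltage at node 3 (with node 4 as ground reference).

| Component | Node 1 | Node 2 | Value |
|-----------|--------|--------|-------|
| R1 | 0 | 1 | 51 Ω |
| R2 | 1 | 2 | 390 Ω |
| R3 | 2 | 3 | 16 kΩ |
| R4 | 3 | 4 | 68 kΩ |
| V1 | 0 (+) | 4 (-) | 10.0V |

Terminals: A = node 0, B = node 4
Nodal analysis, taking node 4 as the 0 V reference.
Source V1 fixes V_0 = 10 V.
KCL at each unknown node (sum of currents leaving = 0; resistances in Ω):
  Node 1: (V_1 - 10)/51 + (V_1 - V_2)/390 = 0
  Node 2: (V_2 - V_1)/390 + (V_2 - V_3)/16000 = 0
  Node 3: (V_3 - V_2)/16000 + (V_3 - 0)/68000 = 0
Collecting terms (coefficients in siemens):
  0.02217·V_1 - 0.002564·V_2 = 0.1961
  0.002627·V_2 - 0.002564·V_1 - 0.0000625·V_3 = 0
  0.00007721·V_3 - 0.0000625·V_2 = 0
Solving these 3 simultaneous equations (Gaussian elimination) gives:
  V_1 = 9.994 V, V_2 = 9.948 V, V_3 = 8.053 V
The requested potential is V_3 = 8.053 V.

Final answer: V_3 = 8.053 V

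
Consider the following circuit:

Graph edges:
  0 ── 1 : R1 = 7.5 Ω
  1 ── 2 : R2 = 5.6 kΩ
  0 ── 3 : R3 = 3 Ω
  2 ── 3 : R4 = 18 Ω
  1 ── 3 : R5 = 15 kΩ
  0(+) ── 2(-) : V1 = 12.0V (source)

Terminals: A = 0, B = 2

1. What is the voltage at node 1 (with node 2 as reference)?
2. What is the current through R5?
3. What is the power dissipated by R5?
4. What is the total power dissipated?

Nodal analysis, taking node 2 as the 0 V reference.
Source V1 fixes V_0 = 12 V.
KCL at each unknown node (sum of currents leaving = 0; resistances in Ω):
  Node 1: (V_1 - 12)/7.5 + (V_1 - 0)/5600 + (V_1 - V_3)/15000 = 0
  Node 3: (V_3 - 12)/3 + (V_3 - 0)/18 + (V_3 - V_1)/15000 = 0
Collecting terms (coefficients in siemens):
  0.1336·V_1 - 0.00006667·V_3 = 1.6
  0.389·V_3 - 0.00006667·V_1 = 4
Determinant D = (0.1336)(0.389) - (-0.00006667)(-0.00006667) = 0.05196
V_1 = [(1.6)(0.389) - (-0.00006667)(4)]/D = 11.98 V
V_3 = [(0.1336)(4) - (1.6)(-0.00006667)]/D = 10.29 V
Part 1:
  Read off the nodal solution: V_1 = 11.98 V
Part 2:
  I_R5 = (V_1 - V_3)/R5 = (11.98 - 10.29)/15000 = 0.0001131 A
  Magnitude: I_R5 = 0.0001131 A
Part 3:
  I_R5 = (V_1 - V_3)/R5 = (11.98 - 10.29)/15000 = 0.0001131 A
  P_R5 = I_R5² × R5 = (0.0001131)² × 15000 = 0.000192 W
Part 4:
  Power in each resistor, P = (ΔV)²/R:
    P_R1 = (12 - 11.98)²/7.5 = 0.00003807 W
    P_R2 = (11.98 - 0)²/5600 = 0.02564 W
    P_R3 = (12 - 10.29)²/3 = 0.9793 W
    P_R4 = (0 - 10.29)²/18 = 5.878 W
    P_R5 = (11.98 - 10.29)²/15000 = 0.000192 W
  P_total = P_R1 + P_R2 + P_R3 + P_R4 + P_R5 = 6.883 W

Final answers:
1. V_1 = 11.98 V
2. I_R5 = 0.0001131 A
3. P_R5 = 0.000192 W
4. P_total = 6.883 W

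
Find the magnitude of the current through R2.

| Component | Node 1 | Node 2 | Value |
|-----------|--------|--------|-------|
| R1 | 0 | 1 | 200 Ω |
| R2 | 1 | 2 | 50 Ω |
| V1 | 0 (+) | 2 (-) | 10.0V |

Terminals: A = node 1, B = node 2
Nodal analysis, taking node 2 as the 0 V reference.
Source V1 fixes V_0 = 10 V.
KCL at each unknown node (sum of currents leaving = 0; resistances in Ω):
  Node 1: (V_1 - 10)/200 + (V_1 - 0)/50 = 0
Collecting terms: 0.025 × V_1 = 0.05  =>  V_1 = 2 V
I_R2 = (V_1 - V_2)/R2 = (2 - 0)/50 = 0.04 A
|I_R2| = 0.04 A

Final answer: |I_R2| = 0.04 A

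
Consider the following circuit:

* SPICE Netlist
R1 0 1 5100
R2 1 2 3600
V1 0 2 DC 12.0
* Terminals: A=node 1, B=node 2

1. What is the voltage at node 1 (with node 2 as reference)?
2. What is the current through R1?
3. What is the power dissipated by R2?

Nodal analysis, taking node 2 as the 0 V reference.
Source V1 fixes V_0 = 12 V.
KCL at each unknown node (sum of currents leaving = 0; resistances in Ω):
  Node 1: (V_1 - 12)/5100 + (V_1 - 0)/3600 = 0
Collecting terms: 0.0004739 × V_1 = 0.002353  =>  V_1 = 4.966 V
Part 1:
  Read off the nodal solution: V_1 = 4.966 V
Part 2:
  I_R1 = (V_0 - V_1)/R1 = (12 - 4.966)/5100 = 0.001379 A
  Magnitude: I_R1 = 0.001379 A
Part 3:
  I_R2 = (V_1 - V_2)/R2 = (4.966 - 0)/3600 = 0.001379 A
  P_R2 = I_R2² × R2 = (0.001379)² × 3600 = 0.006849 W

Final answers:
1. V_1 = 4.966 V
2. I_R1 = 0.001379 A
3. P_R2 = 0.006849 W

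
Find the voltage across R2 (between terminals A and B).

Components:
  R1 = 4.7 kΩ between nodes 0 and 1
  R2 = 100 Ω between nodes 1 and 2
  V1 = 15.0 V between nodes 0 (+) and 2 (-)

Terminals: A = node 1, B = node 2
R1 and R2 are in series across V1 (node 0 → node 1 → node 2), and the output A–B is taken across R2, so this is a voltage divider.
Series current: I = V1/(R1 + R2) = 15/(4700 + 100) = 15/4800 = 0.003125 A
V_R2 = I × R2 = V1 × R2/(R1 + R2) = 15 × 100/4800 = 0.3125 V

Final answer: 0.3125 V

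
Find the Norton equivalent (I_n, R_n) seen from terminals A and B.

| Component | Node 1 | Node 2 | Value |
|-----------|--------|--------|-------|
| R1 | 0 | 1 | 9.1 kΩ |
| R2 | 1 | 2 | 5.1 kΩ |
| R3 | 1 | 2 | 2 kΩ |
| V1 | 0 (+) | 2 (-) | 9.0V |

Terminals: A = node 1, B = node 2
Find the Thévenin equivalent first; then I_n = V_th/R_th and R_n = R_th.
Step 1 — V_th is the open-circuit voltage V_A - V_B (nothing connected across the terminals).
Nodal analysis, taking node 2 as the 0 V reference.
Source V1 fixes V_0 = 9 V.
KCL at each unknown node (sum of currents leaving = 0; resistances in Ω):
  Node 1: (V_1 - 9)/9100 + (V_1 - 0)/5100 + (V_1 - 0)/2000 = 0
Collecting terms: 0.000806 × V_1 = 0.000989  =>  V_1 = 1.227 V
V_th = V_1 - V_2 = 1.227 - 0 = 1.227 V
Step 2 — R_th: zero the source — replace V1 by a short circuit (node 2 merges into node 0) — and find the resistance seen between A (node 1) and B (node 0).
Reduce the network between node 1 (A) and node 0 (B) by series/parallel combination:
  Rp1 = R1 ‖ R2 ‖ R3 (parallel, all between nodes 0 and 1) = 1/(1/9100 + 1/5100 + 1/2000) = 1241 Ω
R_th = 1.241 kΩ
I_n = V_th/R_th = 1.227/1241 = 0.000989 A, and R_n = R_th = 1.241 kΩ

Final answer: I_n = 0.000989 A, R_n = 1.241 kΩ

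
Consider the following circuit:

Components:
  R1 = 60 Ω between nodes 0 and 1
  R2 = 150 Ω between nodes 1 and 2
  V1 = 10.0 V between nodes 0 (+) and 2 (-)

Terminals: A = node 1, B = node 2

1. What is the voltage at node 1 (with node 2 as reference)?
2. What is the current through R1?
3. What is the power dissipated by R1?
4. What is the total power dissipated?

Nodal analysis, taking node 2 as the 0 V reference.
Source V1 fixes V_0 = 10 V.
KCL at each unknown node (sum of currents leaving = 0; resistances in Ω):
  Node 1: (V_1 - 10)/60 + (V_1 - 0)/150 = 0
Collecting terms: 0.02333 × V_1 = 0.1667  =>  V_1 = 7.143 V
Part 1:
  Read off the nodal solution: V_1 = 7.143 V
Part 2:
  I_R1 = (V_0 - V_1)/R1 = (10 - 7.143)/60 = 0.04762 A
  Magnitude: I_R1 = 0.04762 A
Part 3:
  I_R1 = (V_0 - V_1)/R1 = (10 - 7.143)/60 = 0.04762 A
  P_R1 = I_R1² × R1 = (0.04762)² × 60 = 0.1361 W
Part 4:
  Power in each resistor, P = (ΔV)²/R:
    P_R1 = (10 - 7.143)²/60 = 0.1361 W
    P_R2 = (7.143 - 0)²/150 = 0.3401 W
  P_total = P_R1 + P_R2 = 0.4762 W

Final answers:
1. V_1 = 7.143 V
2. I_R1 = 0.04762 A
3. P_R1 = 0.1361 W
4. P_total = 0.4762 W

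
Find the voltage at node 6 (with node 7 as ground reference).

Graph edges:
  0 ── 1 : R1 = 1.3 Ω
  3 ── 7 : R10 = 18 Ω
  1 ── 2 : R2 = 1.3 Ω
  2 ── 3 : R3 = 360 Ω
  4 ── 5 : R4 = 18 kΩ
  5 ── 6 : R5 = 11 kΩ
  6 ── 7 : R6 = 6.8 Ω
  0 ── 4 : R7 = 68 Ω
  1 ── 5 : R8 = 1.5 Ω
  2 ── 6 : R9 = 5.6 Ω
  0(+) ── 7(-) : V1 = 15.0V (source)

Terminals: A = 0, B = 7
Nodal analysis, taking node 7 as the 0 V reference.
Source V1 fixes V_0 = 15 V.
KCL at each unknown node (sum of currents leaving = 0; resistances in Ω):
  Node 1: (V_1 - 15)/1.3 + (V_1 - V_2)/1.3 + (V_1 - V_5)/1.5 = 0
  Node 2: (V_2 - V_1)/1.3 + (V_2 - V_3)/360 + (V_2 - V_6)/5.6 = 0
  Node 3: (V_3 - V_2)/360 + (V_3 - 0)/18 = 0
  Node 4: (V_4 - V_5)/18000 + (V_4 - 15)/68 = 0
  Node 5: (V_5 - V_4)/18000 + (V_5 - V_6)/11000 + (V_5 - V_1)/1.5 = 0
  Node 6: (V_6 - V_5)/11000 + (V_6 - 0)/6.8 + (V_6 - V_2)/5.6 = 0
Collecting terms (coefficients in siemens):
  2.205·V_1 - 0.7692·V_2 - 0.6667·V_5 = 11.54
  0.9506·V_2 - 0.7692·V_1 - 0.002778·V_3 - 0.1786·V_6 = 0
  0.05833·V_3 - 0.002778·V_2 = 0
  0.01476·V_4 - 0.00005556·V_5 = 0.2206
  0.6668·V_5 - 0.6667·V_1 - 0.00005556·V_4 - 0.00009091·V_6 = 0
  0.3257·V_6 - 0.1786·V_2 - 0.00009091·V_5 = 0
Solving these 6 simultaneous equations (Gaussian elimination) gives:
  V_1 = 13.66 V, V_2 = 12.33 V, V_3 = 0.5871 V, V_4 = 14.99 V
  V_5 = 13.66 V, V_6 = 6.764 V
The requested potential is V_6 = 6.764 V.

Final answer: V_6 = 6.764 V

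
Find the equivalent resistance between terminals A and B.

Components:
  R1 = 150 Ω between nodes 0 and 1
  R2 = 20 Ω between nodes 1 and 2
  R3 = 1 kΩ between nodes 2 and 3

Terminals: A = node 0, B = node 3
Reduce the network between node 0 (A) and node 3 (B) by series/parallel combination:
  Rs1 = R1 + R2 (series, joined only at node 1) = 150 + 20 = 170 Ω
  Rs2 = R3 + Rs1 (series, joined only at node 2) = 1000 + 170 = 1170 Ω
R_eq = 1.17 kΩ

Final answer: 1.17 kΩ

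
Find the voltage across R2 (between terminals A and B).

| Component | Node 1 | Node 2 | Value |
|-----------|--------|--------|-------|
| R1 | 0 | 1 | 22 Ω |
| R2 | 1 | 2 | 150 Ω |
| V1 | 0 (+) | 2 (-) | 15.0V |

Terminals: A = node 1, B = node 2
R1 and R2 are in series across V1 (node 0 → node 1 → node 2), and the output A–B is taken across R2, so this is a voltage divider.
Series current: I = V1/(R1 + R2) = 15/(22 + 150) = 15/172 = 0.08721 A
V_R2 = I × R2 = V1 × R2/(R1 + R2) = 15 × 150/172 = 13.08 V

Final answer: 13.08 V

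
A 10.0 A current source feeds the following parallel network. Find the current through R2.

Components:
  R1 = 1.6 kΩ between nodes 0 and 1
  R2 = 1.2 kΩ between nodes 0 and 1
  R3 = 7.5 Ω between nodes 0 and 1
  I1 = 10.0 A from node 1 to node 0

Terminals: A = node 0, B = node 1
All resistors sit directly between nodes 0 and 1, so they are in parallel and share one voltage V; the full source current 10 A splits among them.
1/R_par = 1/1600 + 1/1200 + 1/7.5 = 0.1348 S  =>  R_par = 7.419 Ω
V = I × R_par = 10 × 7.419 = 74.19 V
I_R2 = V/R2 = 74.19/1200 = 0.06182 A

Final answer: 0.06182 A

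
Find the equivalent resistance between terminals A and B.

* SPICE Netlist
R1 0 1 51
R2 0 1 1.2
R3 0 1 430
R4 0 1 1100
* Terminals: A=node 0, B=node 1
Reduce the network between node 0 (A) and node 1 (B) by series/parallel combination:
  Rp1 = R1 ‖ R2 ‖ R3 ‖ R4 (parallel, all between nodes 0 and 1) = 1/(1/51 + 1/1.2 + 1/430 + 1/1100) = 1.168 Ω
R_eq = 1.168 Ω

Final answer: 1.168 Ω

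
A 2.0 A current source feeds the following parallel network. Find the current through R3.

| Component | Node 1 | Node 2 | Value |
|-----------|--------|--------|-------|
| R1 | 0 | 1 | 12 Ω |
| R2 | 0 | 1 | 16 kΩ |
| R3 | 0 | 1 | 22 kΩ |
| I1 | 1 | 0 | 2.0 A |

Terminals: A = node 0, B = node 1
All resistors sit directly between nodes 0 and 1, so they are in parallel and share one voltage V; the full source current 2 A splits among them.
1/R_par = 1/12 + 1/16000 + 1/22000 = 0.08344 S  =>  R_par = 11.98 Ω
V = I × R_par = 2 × 11.98 = 23.97 V
I_R3 = V/R3 = 23.97/22000 = 0.001089 A

Final answer: 0.001089 A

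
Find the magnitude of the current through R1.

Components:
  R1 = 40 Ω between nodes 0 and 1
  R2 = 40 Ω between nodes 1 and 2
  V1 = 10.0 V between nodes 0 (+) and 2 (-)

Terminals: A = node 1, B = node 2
Nodal analysis, taking node 2 as the 0 V reference.
Source V1 fixes V_0 = 10 V.
KCL at each unknown node (sum of currents leaving = 0; resistances in Ω):
  Node 1: (V_1 - 10)/40 + (V_1 - 0)/40 = 0
Collecting terms: 0.05 × V_1 = 0.25  =>  V_1 = 5 V
I_R1 = (V_0 - V_1)/R1 = (10 - 5)/40 = 0.125 A
|I_R1| = 0.125 A

Final answer: |I_R1| = 0.125 A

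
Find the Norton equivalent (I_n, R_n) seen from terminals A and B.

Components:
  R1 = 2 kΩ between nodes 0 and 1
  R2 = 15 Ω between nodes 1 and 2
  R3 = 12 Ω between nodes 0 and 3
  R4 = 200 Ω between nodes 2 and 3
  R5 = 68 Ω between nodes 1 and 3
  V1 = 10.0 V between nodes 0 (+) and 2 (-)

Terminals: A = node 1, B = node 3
Find the Thévenin equivalent first; then I_n = V_th/R_th and R_n = R_th.
Step 1 — V_th is the open-circuit voltage V_A - V_B (nothing connected across the terminals).
Nodal analysis, taking node 2 as the 0 V reference.
Source V1 fixes V_0 = 10 V.
KCL at each unknown node (sum of currents leaving = 0; resistances in Ω):
  Node 1: (V_1 - 10)/2000 + (V_1 - 0)/15 + (V_1 - V_3)/68 = 0
  Node 3: (V_3 - 10)/12 + (V_3 - 0)/200 + (V_3 - V_1)/68 = 0
Collecting terms (coefficients in siemens):
  0.08187·V_1 - 0.01471·V_3 = 0.005
  0.103·V_3 - 0.01471·V_1 = 0.8333
Determinant D = (0.08187)(0.103) - (-0.01471)(-0.01471) = 0.00822
V_1 = [(0.005)(0.103) - (-0.01471)(0.8333)]/D = 1.554 V
V_3 = [(0.08187)(0.8333) - (0.005)(-0.01471)]/D = 8.309 V
V_th = V_1 - V_3 = 1.554 - 8.309 = -6.756 V
Step 2 — R_th: zero the source — replace V1 by a short circuit (node 2 merges into node 0) — and find the resistance seen between A (node 1) and B (node 3).
Reduce the network between node 1 (A) and node 3 (B) by series/parallel combination:
  Rp1 = R1 ‖ R2 (parallel, both between nodes 0 and 1) = 1/(1/2000 + 1/15) = 14.89 Ω
  Rp2 = R3 ‖ R4 (parallel, both between nodes 0 and 3) = 1/(1/12 + 1/200) = 11.32 Ω
  Rs1 = Rp1 + Rp2 (series, joined only at node 0) = 14.89 + 11.32 = 26.21 Ω
  Rp3 = R5 ‖ Rs1 (parallel, both between nodes 1 and 3) = 1/(1/68 + 1/26.21) = 18.92 Ω
R_th = 18.92 Ω
I_n = V_th/R_th = -6.756/18.92 = -0.3571 A, and R_n = R_th = 18.92 Ω

Final answer: I_n = -0.3571 A, R_n = 18.92 Ω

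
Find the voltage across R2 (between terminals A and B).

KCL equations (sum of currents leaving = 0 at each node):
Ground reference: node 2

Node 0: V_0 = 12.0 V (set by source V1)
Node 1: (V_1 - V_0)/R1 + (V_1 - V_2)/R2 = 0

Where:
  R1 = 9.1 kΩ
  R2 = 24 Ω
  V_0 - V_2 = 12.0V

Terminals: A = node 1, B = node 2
R1 and R2 are in series across V1 (node 0 → node 1 → node 2), and the output A–B is taken across R2, so this is a voltage divider.
Series current: I = V1/(R1 + R2) = 12/(9100 + 24) = 12/9124 = 0.001315 A
V_R2 = I × R2 = V1 × R2/(R1 + R2) = 12 × 24/9124 = 0.03157 V

Final answer: 0.03157 V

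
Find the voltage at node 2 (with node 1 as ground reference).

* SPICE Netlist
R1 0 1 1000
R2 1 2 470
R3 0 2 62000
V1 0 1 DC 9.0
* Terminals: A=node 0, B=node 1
Nodal analysis, taking node 1 as the 0 V reference.
Source V1 fixes V_0 = 9 V.
KCL at each unknown node (sum of currents leaving = 0; resistances in Ω):
  Node 2: (V_2 - 0)/470 + (V_2 - 9)/62000 = 0
Collecting terms: 0.002144 × V_2 = 0.0001452  =>  V_2 = 0.06771 V
The requested potential is V_2 = 0.06771 V.

Final answer: V_2 = 0.06771 V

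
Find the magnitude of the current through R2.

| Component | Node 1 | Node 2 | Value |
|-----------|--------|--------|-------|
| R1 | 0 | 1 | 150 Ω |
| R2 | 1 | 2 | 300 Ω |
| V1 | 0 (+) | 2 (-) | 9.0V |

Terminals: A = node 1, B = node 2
Nodal analysis, taking node 2 as the 0 V reference.
Source V1 fixes V_0 = 9 V.
KCL at each unknown node (sum of currents leaving = 0; resistances in Ω):
  Node 1: (V_1 - 9)/150 + (V_1 - 0)/300 = 0
Collecting terms: 0.01 × V_1 = 0.06  =>  V_1 = 6 V
I_R2 = (V_1 - V_2)/R2 = (6 - 0)/300 = 0.02 A
|I_R2| = 0.02 A

Final answer: |I_R2| = 0.02 A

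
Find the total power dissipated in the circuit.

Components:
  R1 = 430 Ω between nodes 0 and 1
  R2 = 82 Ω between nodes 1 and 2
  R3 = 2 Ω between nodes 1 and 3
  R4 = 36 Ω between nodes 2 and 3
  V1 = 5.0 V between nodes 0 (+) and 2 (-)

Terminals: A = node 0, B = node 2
Nodal analysis, taking node 2 as the 0 V reference.
Source V1 fixes V_0 = 5 V.
KCL at each unknown node (sum of currents leaving = 0; resistances in Ω):
  Node 1: (V_1 - 5)/430 + (V_1 - 0)/82 + (V_1 - V_3)/2 = 0
  Node 3: (V_3 - V_1)/2 + (V_3 - 0)/36 = 0
Collecting terms (coefficients in siemens):
  0.5145·V_1 - 0.5·V_3 = 0.01163
  0.5278·V_3 - 0.5·V_1 = 0
Determinant D = (0.5145)(0.5278) - (-0.5)(-0.5) = 0.02155
V_1 = [(0.01163)(0.5278) - (-0.5)(0)]/D = 0.2847 V
V_3 = [(0.5145)(0) - (0.01163)(-0.5)]/D = 0.2698 V
Power in each resistor, P = (ΔV)²/R:
  P_R1 = (5 - 0.2847)²/430 = 0.05171 W
  P_R2 = (0.2847 - 0)²/82 = 0.0009888 W
  P_R3 = (0.2847 - 0.2698)²/2 = 0.0001123 W
  P_R4 = (0 - 0.2698)²/36 = 0.002021 W
P_total = P_R1 + P_R2 + P_R3 + P_R4 = 0.05483 W

Final answer: 0.05483 W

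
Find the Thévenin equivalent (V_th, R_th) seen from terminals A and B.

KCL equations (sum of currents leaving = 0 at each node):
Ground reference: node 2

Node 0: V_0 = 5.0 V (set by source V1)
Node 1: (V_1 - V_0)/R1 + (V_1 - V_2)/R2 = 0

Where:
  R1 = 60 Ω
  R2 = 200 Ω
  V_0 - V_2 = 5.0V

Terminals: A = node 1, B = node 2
Step 1 — V_th is the open-circuit voltage V_A - V_B (nothing connected across the terminals).
Nodal analysis, taking node 2 as the 0 V reference.
Source V1 fixes V_0 = 5 V.
KCL at each unknown node (sum of currents leaving = 0; resistances in Ω):
  Node 1: (V_1 - 5)/60 + (V_1 - 0)/200 = 0
Collecting terms: 0.02167 × V_1 = 0.08333  =>  V_1 = 3.846 V
V_th = V_1 - V_2 = 3.846 - 0 = 3.846 V
Step 2 — R_th: zero the source — replace V1 by a short circuit (node 2 merges into node 0) — and find the resistance seen between A (node 1) and B (node 0).
Reduce the network between node 1 (A) and node 0 (B) by series/parallel combination:
  Rp1 = R1 ‖ R2 (parallel, both between nodes 0 and 1) = 1/(1/60 + 1/200) = 46.15 Ω
R_th = 46.15 Ω

Final answer: V_th = 3.846 V, R_th = 46.15 Ω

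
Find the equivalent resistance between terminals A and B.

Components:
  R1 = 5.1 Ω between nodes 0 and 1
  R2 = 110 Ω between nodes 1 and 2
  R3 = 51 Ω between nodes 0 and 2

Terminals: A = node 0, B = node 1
Reduce the network between node 0 (A) and node 1 (B) by series/parallel combination:
  Rs1 = R3 + R2 (series, joined only at node 2) = 51 + 110 = 161 Ω
  Rp1 = R1 ‖ Rs1 (parallel, both between nodes 0 and 1) = 1/(1/5.1 + 1/161) = 4.943 Ω
R_eq = 4.943 Ω

Final answer: 4.943 Ω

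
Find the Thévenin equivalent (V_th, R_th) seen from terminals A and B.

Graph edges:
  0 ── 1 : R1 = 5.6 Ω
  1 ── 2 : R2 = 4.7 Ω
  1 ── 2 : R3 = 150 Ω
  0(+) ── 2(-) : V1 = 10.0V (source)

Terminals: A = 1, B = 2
Step 1 — V_th is the open-circuit voltage V_A - V_B (nothing connected across the terminals).
Nodal analysis, taking node 2 as the 0 V reference.
Source V1 fixes V_0 = 10 V.
KCL at each unknown node (sum of currents leaving = 0; resistances in Ω):
  Node 1: (V_1 - 10)/5.6 + (V_1 - 0)/4.7 + (V_1 - 0)/150 = 0
Collecting terms: 0.398 × V_1 = 1.786  =>  V_1 = 4.487 V
V_th = V_1 - V_2 = 4.487 - 0 = 4.487 V
Step 2 — R_th: zero the source — replace V1 by a short circuit (node 2 merges into node 0) — and find the resistance seen between A (node 1) and B (node 0).
Reduce the network between node 1 (A) and node 0 (B) by series/parallel combination:
  Rp1 = R1 ‖ R2 ‖ R3 (parallel, all between nodes 0 and 1) = 1/(1/5.6 + 1/4.7 + 1/150) = 2.513 Ω
R_th = 2.513 Ω

Final answer: V_th = 4.487 V, R_th = 2.513 Ω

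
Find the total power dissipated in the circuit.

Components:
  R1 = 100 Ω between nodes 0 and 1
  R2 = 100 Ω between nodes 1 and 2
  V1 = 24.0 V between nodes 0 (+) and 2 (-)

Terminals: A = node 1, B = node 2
Nodal analysis, taking node 2 as the 0 V reference.
Source V1 fixes V_0 = 24 V.
KCL at each unknown node (sum of currents leaving = 0; resistances in Ω):
  Node 1: (V_1 - 24)/100 + (V_1 - 0)/100 = 0
Collecting terms: 0.02 × V_1 = 0.24  =>  V_1 = 12 V
Power in each resistor, P = (ΔV)²/R:
  P_R1 = (24 - 12)²/100 = 1.44 W
  P_R2 = (12 - 0)²/100 = 1.44 W
P_total = P_R1 + P_R2 = 2.88 W

Final answer: 2.88 W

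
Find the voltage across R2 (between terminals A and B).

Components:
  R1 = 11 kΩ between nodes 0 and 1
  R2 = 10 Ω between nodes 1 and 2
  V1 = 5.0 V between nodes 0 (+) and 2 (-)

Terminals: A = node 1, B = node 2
R1 and R2 are in series across V1 (node 0 → node 1 → node 2), and the output A–B is taken across R2, so this is a voltage divider.
Series current: I = V1/(R1 + R2) = 5/(11000 + 10) = 5/11010 = 0.0004541 A
V_R2 = I × R2 = V1 × R2/(R1 + R2) = 5 × 10/11010 = 0.004541 V

Final answer: 0.004541 V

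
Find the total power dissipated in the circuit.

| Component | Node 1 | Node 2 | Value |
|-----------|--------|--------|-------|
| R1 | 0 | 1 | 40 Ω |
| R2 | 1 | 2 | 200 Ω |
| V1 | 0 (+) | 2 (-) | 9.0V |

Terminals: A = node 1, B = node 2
Nodal analysis, taking node 2 as the 0 V reference.
Source V1 fixes V_0 = 9 V.
KCL at each unknown node (sum of currents leaving = 0; resistances in Ω):
  Node 1: (V_1 - 9)/40 + (V_1 - 0)/200 = 0
Collecting terms: 0.03 × V_1 = 0.225  =>  V_1 = 7.5 V
Power in each resistor, P = (ΔV)²/R:
  P_R1 = (9 - 7.5)²/40 = 0.05625 W
  P_R2 = (7.5 - 0)²/200 = 0.2812 W
P_total = P_R1 + P_R2 = 0.3375 W

Final answer: 0.3375 W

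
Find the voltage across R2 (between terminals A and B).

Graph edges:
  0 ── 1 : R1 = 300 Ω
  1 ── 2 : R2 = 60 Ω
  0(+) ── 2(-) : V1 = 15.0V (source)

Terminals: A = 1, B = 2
R1 and R2 are in series across V1 (node 0 → node 1 → node 2), and the output A–B is taken across R2, so this is a voltage divider.
Series current: I = V1/(R1 + R2) = 15/(300 + 60) = 15/360 = 0.04167 A
V_R2 = I × R2 = V1 × R2/(R1 + R2) = 15 × 60/360 = 2.5 V

Final answer: 2.5 V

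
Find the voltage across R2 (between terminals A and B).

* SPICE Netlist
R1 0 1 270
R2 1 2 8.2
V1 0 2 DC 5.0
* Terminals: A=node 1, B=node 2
R1 and R2 are in series across V1 (node 0 → node 1 → node 2), and the output A–B is taken across R2, so this is a voltage divider.
Series current: I = V1/(R1 + R2) = 5/(270 + 8.2) = 5/278.2 = 0.01797 A
V_R2 = I × R2 = V1 × R2/(R1 + R2) = 5 × 8.2/278.2 = 0.1474 V

Final answer: 0.1474 V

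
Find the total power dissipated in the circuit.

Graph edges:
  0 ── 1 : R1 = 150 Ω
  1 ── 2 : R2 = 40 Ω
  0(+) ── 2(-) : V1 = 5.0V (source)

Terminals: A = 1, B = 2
Nodal analysis, taking node 2 as the 0 V reference.
Source V1 fixes V_0 = 5 V.
KCL at each unknown node (sum of currents leaving = 0; resistances in Ω):
  Node 1: (V_1 - 5)/150 + (V_1 - 0)/40 = 0
Collecting terms: 0.03167 × V_1 = 0.03333  =>  V_1 = 1.053 V
Power in each resistor, P = (ΔV)²/R:
  P_R1 = (5 - 1.053)²/150 = 0.1039 W
  P_R2 = (1.053 - 0)²/40 = 0.0277 W
P_total = P_R1 + P_R2 = 0.1316 W

Final answer: 0.1316 W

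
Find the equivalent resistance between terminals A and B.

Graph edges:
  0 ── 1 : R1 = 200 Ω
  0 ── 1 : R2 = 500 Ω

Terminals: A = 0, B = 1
Reduce the network between node 0 (A) and node 1 (B) by series/parallel combination:
  Rp1 = R1 ‖ R2 (parallel, both between nodes 0 and 1) = 1/(1/200 + 1/500) = 142.9 Ω
R_eq = 142.9 Ω

Final answer: 142.9 Ω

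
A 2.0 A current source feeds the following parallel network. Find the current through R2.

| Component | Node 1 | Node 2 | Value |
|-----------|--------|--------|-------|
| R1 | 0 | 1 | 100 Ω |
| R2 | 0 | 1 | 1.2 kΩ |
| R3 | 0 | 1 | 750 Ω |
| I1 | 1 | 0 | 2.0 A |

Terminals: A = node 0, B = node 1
All resistors sit directly between nodes 0 and 1, so they are in parallel and share one voltage V; the full source current 2 A splits among them.
1/R_par = 1/100 + 1/1200 + 1/750 = 0.01217 S  =>  R_par = 82.19 Ω
V = I × R_par = 2 × 82.19 = 164.4 V
I_R2 = V/R2 = 164.4/1200 = 0.137 A

Final answer: 0.137 A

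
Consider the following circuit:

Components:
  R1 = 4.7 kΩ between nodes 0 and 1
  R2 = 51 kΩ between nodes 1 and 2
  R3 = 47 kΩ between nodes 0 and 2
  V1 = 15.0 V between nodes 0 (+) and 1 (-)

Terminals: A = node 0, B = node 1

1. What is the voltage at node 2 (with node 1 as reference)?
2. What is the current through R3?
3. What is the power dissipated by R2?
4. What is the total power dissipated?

Nodal analysis, taking node 1 as the 0 V reference.
Source V1 fixes V_0 = 15 V.
KCL at each unknown node (sum of currents leaving = 0; resistances in Ω):
  Node 2: (V_2 - 0)/51000 + (V_2 - 15)/47000 = 0
Collecting terms: 0.00004088 × V_2 = 0.0003191  =>  V_2 = 7.806 V
Part 1:
  Read off the nodal solution: V_2 = 7.806 V
Part 2:
  I_R3 = (V_0 - V_2)/R3 = (15 - 7.806)/47000 = 0.0001531 A
  Magnitude: I_R3 = 0.0001531 A
Part 3:
  I_R2 = (V_1 - V_2)/R2 = (0 - 7.806)/51000 = -0.0001531 A
  P_R2 = I_R2² × R2 = (-0.0001531)² × 51000 = 0.001195 W
Part 4:
  Power in each resistor, P = (ΔV)²/R:
    P_R1 = (15 - 0)²/4700 = 0.04787 W
    P_R2 = (0 - 7.806)²/51000 = 0.001195 W
    P_R3 = (15 - 7.806)²/47000 = 0.001101 W
  P_total = P_R1 + P_R2 + P_R3 = 0.05017 W

Final answers:
1. V_2 = 7.806 V
2. I_R3 = 0.0001531 A
3. P_R2 = 0.001195 W
4. P_total = 0.05017 W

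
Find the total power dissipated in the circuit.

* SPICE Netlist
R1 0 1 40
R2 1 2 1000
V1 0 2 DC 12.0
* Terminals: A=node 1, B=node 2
Nodal analysis, taking node 2 as the 0 V reference.
Source V1 fixes V_0 = 12 V.
KCL at each unknown node (sum of currents leaving = 0; resistances in Ω):
  Node 1: (V_1 - 12)/40 + (V_1 - 0)/1000 = 0
Collecting terms: 0.026 × V_1 = 0.3  =>  V_1 = 11.54 V
Power in each resistor, P = (ΔV)²/R:
  P_R1 = (12 - 11.54)²/40 = 0.005325 W
  P_R2 = (11.54 - 0)²/1000 = 0.1331 W
P_total = P_R1 + P_R2 = 0.1385 W

Final answer: 0.1385 W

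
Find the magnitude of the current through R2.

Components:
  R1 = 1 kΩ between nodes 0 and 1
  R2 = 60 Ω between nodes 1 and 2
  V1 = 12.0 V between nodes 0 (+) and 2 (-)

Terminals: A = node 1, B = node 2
Nodal analysis, taking node 2 as the 0 V reference.
Source V1 fixes V_0 = 12 V.
KCL at each unknown node (sum of currents leaving = 0; resistances in Ω):
  Node 1: (V_1 - 12)/1000 + (V_1 - 0)/60 = 0
Collecting terms: 0.01767 × V_1 = 0.012  =>  V_1 = 0.6792 V
I_R2 = (V_1 - V_2)/R2 = (0.6792 - 0)/60 = 0.01132 A
|I_R2| = 0.01132 A

Final answer: |I_R2| = 0.01132 A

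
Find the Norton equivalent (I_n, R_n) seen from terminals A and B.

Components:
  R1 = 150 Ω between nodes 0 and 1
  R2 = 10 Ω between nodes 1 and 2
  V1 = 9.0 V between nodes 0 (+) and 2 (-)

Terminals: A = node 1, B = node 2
Find the Thévenin equivalent first; then I_n = V_th/R_th and R_n = R_th.
Step 1 — V_th is the open-circuit voltage V_A - V_B (nothing connected across the terminals).
Nodal analysis, taking node 2 as the 0 V reference.
Source V1 fixes V_0 = 9 V.
KCL at each unknown node (sum of currents leaving = 0; resistances in Ω):
  Node 1: (V_1 - 9)/150 + (V_1 - 0)/10 = 0
Collecting terms: 0.1067 × V_1 = 0.06  =>  V_1 = 0.5625 V
V_th = V_1 - V_2 = 0.5625 - 0 = 0.5625 V
Step 2 — R_th: zero the source — replace V1 by a short circuit (node 2 merges into node 0) — and find the resistance seen between A (node 1) and B (node 0).
Reduce the network between node 1 (A) and node 0 (B) by series/parallel combination:
  Rp1 = R1 ‖ R2 (parallel, both between nodes 0 and 1) = 1/(1/150 + 1/10) = 9.375 Ω
R_th = 9.375 Ω
I_n = V_th/R_th = 0.5625/9.375 = 0.06 A, and R_n = R_th = 9.375 Ω

Final answer: I_n = 0.06 A, R_n = 9.375 Ω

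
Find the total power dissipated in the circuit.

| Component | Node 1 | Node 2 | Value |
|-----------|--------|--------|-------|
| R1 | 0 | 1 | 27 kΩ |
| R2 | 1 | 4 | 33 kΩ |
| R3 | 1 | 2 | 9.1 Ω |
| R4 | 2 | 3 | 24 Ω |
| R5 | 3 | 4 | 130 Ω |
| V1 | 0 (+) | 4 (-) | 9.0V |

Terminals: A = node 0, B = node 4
Nodal analysis, taking node 4 as the 0 V reference.
Source V1 fixes V_0 = 9 V.
KCL at each unknown node (sum of currents leaving = 0; resistances in Ω):
  Node 1: (V_1 - 9)/27000 + (V_1 - 0)/33000 + (V_1 - V_2)/9.1 = 0
  Node 2: (V_2 - V_1)/9.1 + (V_2 - V_3)/24 = 0
  Node 3: (V_3 - V_2)/24 + (V_3 - 0)/130 = 0
Collecting terms (coefficients in siemens):
  0.11·V_1 - 0.1099·V_2 = 0.0003333
  0.1516·V_2 - 0.1099·V_1 - 0.04167·V_3 = 0
  0.04936·V_3 - 0.04167·V_2 = 0
Solving these 3 simultaneous equations (Gaussian elimination) gives:
  V_1 = 0.05378 V, V_2 = 0.05078 V, V_3 = 0.04286 V
Power in each resistor, P = (ΔV)²/R:
  P_R1 = (9 - 0.05378)²/27000 = 0.002964 W
  P_R2 = (0.05378 - 0)²/33000 = 0.00000008763 W
  P_R3 = (0.05378 - 0.05078)²/9.1 = 0.0000009893 W
  P_R4 = (0.05078 - 0.04286)²/24 = 0.000002609 W
  P_R5 = (0.04286 - 0)²/130 = 0.00001413 W
P_total = P_R1 + P_R2 + P_R3 + P_R4 + P_R5 = 0.002982 W

Final answer: 0.002982 W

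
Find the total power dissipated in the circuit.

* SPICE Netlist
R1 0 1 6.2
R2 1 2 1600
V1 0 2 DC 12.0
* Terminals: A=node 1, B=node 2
Nodal analysis, taking node 2 as the 0 V reference.
Source V1 fixes V_0 = 12 V.
KCL at each unknown node (sum of currents leaving = 0; resistances in Ω):
  Node 1: (V_1 - 12)/6.2 + (V_1 - 0)/1600 = 0
Collecting terms: 0.1619 × V_1 = 1.935  =>  V_1 = 11.95 V
Power in each resistor, P = (ΔV)²/R:
  P_R1 = (12 - 11.95)²/6.2 = 0.0003461 W
  P_R2 = (11.95 - 0)²/1600 = 0.08931 W
P_total = P_R1 + P_R2 = 0.08965 W

Final answer: 0.08965 W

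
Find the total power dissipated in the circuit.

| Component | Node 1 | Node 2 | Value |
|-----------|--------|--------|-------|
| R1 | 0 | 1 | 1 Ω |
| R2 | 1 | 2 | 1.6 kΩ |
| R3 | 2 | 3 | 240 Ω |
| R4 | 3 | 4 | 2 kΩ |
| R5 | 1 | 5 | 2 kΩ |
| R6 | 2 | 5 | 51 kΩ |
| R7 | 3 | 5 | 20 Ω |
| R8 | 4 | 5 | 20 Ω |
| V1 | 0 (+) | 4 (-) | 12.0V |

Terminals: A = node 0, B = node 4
Nodal analysis, taking node 4 as the 0 V reference.
Source V1 fixes V_0 = 12 V.
KCL at each unknown node (sum of currents leaving = 0; resistances in Ω):
  Node 1: (V_1 - 12)/1 + (V_1 - V_2)/1600 + (V_1 - V_5)/2000 = 0
  Node 2: (V_2 - V_1)/1600 + (V_2 - V_3)/240 + (V_2 - V_5)/51000 = 0
  Node 3: (V_3 - V_2)/240 + (V_3 - 0)/2000 + (V_3 - V_5)/20 = 0
  Node 5: (V_5 - V_1)/2000 + (V_5 - V_2)/51000 + (V_5 - V_3)/20 + (V_5 - 0)/20 = 0
Collecting terms (coefficients in siemens):
  1.001·V_1 - 0.000625·V_2 - 0.0005·V_5 = 12
  0.004811·V_2 - 0.000625·V_1 - 0.004167·V_3 - 0.00001961·V_5 = 0
  0.05467·V_3 - 0.004167·V_2 - 0.05·V_5 = 0
  0.1005·V_5 - 0.0005·V_1 - 0.00001961·V_2 - 0.05·V_3 = 0
Solving these 4 simultaneous equations (Gaussian elimination) gives:
  V_1 = 11.99 V, V_2 = 1.872 V, V_3 = 0.3625 V, V_5 = 0.2403 V
Power in each resistor, P = (ΔV)²/R:
  P_R1 = (12 - 11.99)²/1 = 0.0001487 W
  P_R2 = (11.99 - 1.872)²/1600 = 0.06395 W
  P_R3 = (1.872 - 0.3625)²/240 = 0.009496 W
  P_R4 = (0.3625 - 0)²/2000 = 0.00006569 W
  P_R5 = (11.99 - 0.2403)²/2000 = 0.069 W
  P_R6 = (1.872 - 0.2403)²/51000 = 0.00005221 W
  P_R7 = (0.3625 - 0.2403)²/20 = 0.0007464 W
  P_R8 = (0 - 0.2403)²/20 = 0.002887 W
P_total = P_R1 + P_R2 + P_R3 + P_R4 + P_R5 + P_R6 + P_R7 + P_R8 = 0.1464 W

Final answer: 0.1464 W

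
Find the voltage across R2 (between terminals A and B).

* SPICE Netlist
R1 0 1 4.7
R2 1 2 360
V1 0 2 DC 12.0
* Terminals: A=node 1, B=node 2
R1 and R2 are in series across V1 (node 0 → node 1 → node 2), and the output A–B is taken across R2, so this is a voltage divider.
Series current: I = V1/(R1 + R2) = 12/(4.7 + 360) = 12/364.7 = 0.0329 A
V_R2 = I × R2 = V1 × R2/(R1 + R2) = 12 × 360/364.7 = 11.85 V

Final answer: 11.85 V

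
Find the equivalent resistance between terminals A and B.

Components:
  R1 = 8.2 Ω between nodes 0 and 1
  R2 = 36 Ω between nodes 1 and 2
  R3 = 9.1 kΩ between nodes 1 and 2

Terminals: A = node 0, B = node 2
Reduce the network between node 0 (A) and node 2 (B) by series/parallel combination:
  Rp1 = R2 ‖ R3 (parallel, both between nodes 1 and 2) = 1/(1/36 + 1/9100) = 35.86 Ω
  Rs1 = R1 + Rp1 (series, joined only at node 1) = 8.2 + 35.86 = 44.06 Ω
R_eq = 44.06 Ω

Final answer: 44.06 Ω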